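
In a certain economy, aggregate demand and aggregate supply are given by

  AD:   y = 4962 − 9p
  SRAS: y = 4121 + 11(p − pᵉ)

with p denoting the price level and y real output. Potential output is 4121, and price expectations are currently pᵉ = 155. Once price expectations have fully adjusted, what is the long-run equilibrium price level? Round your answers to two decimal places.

Long-run p = 93.44

Short run: with pᵉ = 155, SRAS is y = 2416 + 11p. Setting AD = SRAS gives 2546 = 20p, so p = 127.30 and y = 4962 − 9p = 3816.30.
Output 3816.30 is below potential 4121, so over time expected prices fall and SRAS shifts right until y returns to 4121.
Long run: y = 4121 on the AD curve gives 4121 = 4962 − 9p, so p = 93.44.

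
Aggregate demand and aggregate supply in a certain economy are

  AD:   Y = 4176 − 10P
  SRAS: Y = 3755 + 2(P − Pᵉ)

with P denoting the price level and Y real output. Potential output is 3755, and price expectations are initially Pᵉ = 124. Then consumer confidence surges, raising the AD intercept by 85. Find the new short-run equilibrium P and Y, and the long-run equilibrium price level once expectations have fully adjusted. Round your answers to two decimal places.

Short run: P = 62.83, Y = 3632.67. Long run: P = 50.60.

AD shifts right: new AD is Y = 4261 − 10P. With Pᵉ = 124, SRAS is Y = 3507 + 2P.
Short run: 4261 − 10P = 3507 + 2P gives 754 = 12P, so P = 62.83 and Y = 4261 − 10P = 3632.67.
Y = 3632.67 is below potential 3755; expectations adjust and SRAS shifts right until Y = 3755.
Long run: on the new AD curve, 3755 = 4261 − 10P gives P = 50.60.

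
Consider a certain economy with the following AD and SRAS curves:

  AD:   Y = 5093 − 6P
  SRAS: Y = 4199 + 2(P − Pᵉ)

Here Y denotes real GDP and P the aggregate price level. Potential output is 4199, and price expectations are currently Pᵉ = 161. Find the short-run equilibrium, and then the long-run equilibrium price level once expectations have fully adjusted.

Short run: P = 152, Y = 4181. Long run: P = 149.

Short run: with Pᵉ = 161, SRAS is Y = 3877 + 2P. Setting AD = SRAS gives 1216 = 8P, so P = 152 and Y = 5093 − 6·152 = 4181.
Output 4181 is below potential 4199, so over time expected prices fall and SRAS shifts right until Y returns to 4199.
Long run: Y = 4199 on the AD curve gives 4199 = 5093 − 6P, so P = 149.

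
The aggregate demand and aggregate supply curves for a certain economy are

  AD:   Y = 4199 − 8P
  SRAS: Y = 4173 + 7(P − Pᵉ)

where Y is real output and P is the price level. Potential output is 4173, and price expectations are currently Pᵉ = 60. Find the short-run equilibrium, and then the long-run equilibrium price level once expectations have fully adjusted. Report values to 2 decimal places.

Short run: with Pᵉ = 60, SRAS is Y = 3753 + 7P. Setting AD = SRAS gives 446 = 15P, so P = 29.73 and Y = 4199 − 8P = 3961.13.
Output 3961.13 is below potential 4173, so over time expected prices fall and SRAS shifts right until Y returns to 4173.
Long run: Y = 4173 on the AD curve gives 4173 = 4199 − 8P, so P = 3.25.

Short run: P = 29.73, Y = 3961.13. Long run: P = 3.25.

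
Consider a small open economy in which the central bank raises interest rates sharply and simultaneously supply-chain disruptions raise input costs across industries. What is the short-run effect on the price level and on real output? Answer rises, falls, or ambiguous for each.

The first event is a negative demand shock: AD shifts left, which by itself pushes P down and Y down.
The second is an adverse supply shock: SRAS shifts left, which by itself pushes P up and Y down.
The two shocks push P in opposite directions, so the effect on P is ambiguous. Both shocks push Y down, so Y falls.

Price level: ambiguous; output: falls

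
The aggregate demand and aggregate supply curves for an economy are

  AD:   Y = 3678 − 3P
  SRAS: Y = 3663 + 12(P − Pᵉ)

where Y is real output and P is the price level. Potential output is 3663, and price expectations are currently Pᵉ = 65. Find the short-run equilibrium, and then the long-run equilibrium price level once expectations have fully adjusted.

Short run: P = 53, Y = 3519. Long run: P = 5.

Short run: with Pᵉ = 65, SRAS is Y = 2883 + 12P. Setting AD = SRAS gives 795 = 15P, so P = 53 and Y = 3678 − 3·53 = 3519.
Output 3519 is below potential 3663, so over time expected prices fall and SRAS shifts right until Y returns to 3663.
Long run: Y = 3663 on the AD curve gives 3663 = 3678 − 3P, so P = 5.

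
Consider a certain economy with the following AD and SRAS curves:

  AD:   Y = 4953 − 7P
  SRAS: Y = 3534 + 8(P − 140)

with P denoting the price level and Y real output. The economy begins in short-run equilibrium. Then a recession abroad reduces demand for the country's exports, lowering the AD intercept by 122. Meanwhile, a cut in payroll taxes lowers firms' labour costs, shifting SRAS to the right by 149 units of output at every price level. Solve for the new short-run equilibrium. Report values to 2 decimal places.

After both shocks: AD is Y = 4831 − 7P and SRAS is Y = 2563 + 8P.
Setting them equal: 2268 = 15P, so P = 151.20.
Substituting into AD, Y = 3772.60.

P = 151.20, Y = 3772.60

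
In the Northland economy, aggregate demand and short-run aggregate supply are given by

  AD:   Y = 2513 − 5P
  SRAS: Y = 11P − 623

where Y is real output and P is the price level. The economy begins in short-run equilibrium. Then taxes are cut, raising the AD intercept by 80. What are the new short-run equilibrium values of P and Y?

P = 201, Y = 1588

This is a positive demand shock: AD shifts right.
New AD: Y = 2593 − 5P.
Set AD = SRAS: 2593 − 5P = 11P − 623, so 3216 = 16P and P = 201.
Y = 2593 − 5·201 = 1588.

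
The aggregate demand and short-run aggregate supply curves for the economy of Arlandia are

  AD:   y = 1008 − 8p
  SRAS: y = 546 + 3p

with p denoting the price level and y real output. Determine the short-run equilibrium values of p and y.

Set AD = SRAS: 1008 − 8p = 546 + 3p, so 462 = 11p and p = 42.
Then y = 1008 − 8·42 = 672.

p = 42, y = 672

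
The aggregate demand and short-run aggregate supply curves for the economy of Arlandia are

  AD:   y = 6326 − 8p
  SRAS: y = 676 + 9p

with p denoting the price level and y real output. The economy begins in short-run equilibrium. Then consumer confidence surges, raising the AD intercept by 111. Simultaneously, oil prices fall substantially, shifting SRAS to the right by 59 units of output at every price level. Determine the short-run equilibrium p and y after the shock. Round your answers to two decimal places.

p = 335.41, y = 3753.71

After both shocks: AD is y = 6437 − 8p and SRAS is y = 735 + 9p.
Setting them equal: 5702 = 17p, so p = 335.41.
Substituting into AD, y = 3753.71.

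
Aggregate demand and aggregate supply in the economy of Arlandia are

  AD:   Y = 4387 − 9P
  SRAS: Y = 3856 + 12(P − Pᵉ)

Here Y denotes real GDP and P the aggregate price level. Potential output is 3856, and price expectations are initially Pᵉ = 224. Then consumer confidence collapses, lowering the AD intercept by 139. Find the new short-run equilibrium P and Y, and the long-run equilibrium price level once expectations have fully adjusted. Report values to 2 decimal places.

Short run: P = 146.67, Y = 2928.00. Long run: P = 43.56.

AD shifts left: new AD is Y = 4248 − 9P. With Pᵉ = 224, SRAS is Y = 1168 + 12P.
Short run: 4248 − 9P = 1168 + 12P gives 3080 = 21P, so P = 146.67 and Y = 4248 − 9P = 2928.00.
Y = 2928.00 is below potential 3856; expectations adjust and SRAS shifts right until Y = 3856.
Long run: on the new AD curve, 3856 = 4248 − 9P gives P = 43.56.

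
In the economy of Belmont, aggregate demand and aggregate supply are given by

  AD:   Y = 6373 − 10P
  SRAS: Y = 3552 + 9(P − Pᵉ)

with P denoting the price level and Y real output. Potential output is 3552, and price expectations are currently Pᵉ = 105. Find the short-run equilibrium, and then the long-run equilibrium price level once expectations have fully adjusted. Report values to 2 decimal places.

Short run: with Pᵉ = 105, SRAS is Y = 2607 + 9P. Setting AD = SRAS gives 3766 = 19P, so P = 198.21 and Y = 6373 − 10P = 4390.89.
Output 4390.89 is above potential 3552, so over time expected prices rise and SRAS shifts left until Y returns to 3552.
Long run: Y = 3552 on the AD curve gives 3552 = 6373 − 10P, so P = 282.10.

Short run: P = 198.21, Y = 4390.89. Long run: P = 282.10.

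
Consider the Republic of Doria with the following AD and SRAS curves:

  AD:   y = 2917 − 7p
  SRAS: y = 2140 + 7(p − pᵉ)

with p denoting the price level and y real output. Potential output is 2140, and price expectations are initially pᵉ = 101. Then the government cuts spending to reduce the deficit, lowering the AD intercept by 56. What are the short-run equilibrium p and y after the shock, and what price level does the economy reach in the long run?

Short run: p = 102, y = 2147. Long run: p = 103.

AD shifts left: new AD is y = 2861 − 7p. With pᵉ = 101, SRAS is y = 1433 + 7p.
Short run: 2861 − 7p = 1433 + 7p gives 1428 = 14p, so p = 102 and y = 2861 − 7·102 = 2147.
y = 2147 is above potential 2140; expectations adjust and SRAS shifts left until y = 2140.
Long run: on the new AD curve, 2140 = 2861 − 7p gives p = 103.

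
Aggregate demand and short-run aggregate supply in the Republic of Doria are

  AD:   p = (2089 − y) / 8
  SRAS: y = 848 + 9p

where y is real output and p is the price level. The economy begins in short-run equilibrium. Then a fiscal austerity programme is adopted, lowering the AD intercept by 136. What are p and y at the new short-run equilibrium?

p = 65, y = 1433

This is a negative demand shock: AD shifts left.
New AD: y = 1953 − 8p.
Set AD = SRAS: 1953 − 8p = 848 + 9p, so 1105 = 17p and p = 65.
y = 1953 − 8·65 = 1433.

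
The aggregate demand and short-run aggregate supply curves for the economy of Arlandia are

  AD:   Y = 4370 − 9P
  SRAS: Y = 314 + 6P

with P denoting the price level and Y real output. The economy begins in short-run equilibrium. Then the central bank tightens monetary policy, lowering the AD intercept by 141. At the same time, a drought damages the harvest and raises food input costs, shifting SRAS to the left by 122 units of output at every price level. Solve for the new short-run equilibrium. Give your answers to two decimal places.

P = 269.13, Y = 1806.80

After both shocks: AD is Y = 4229 − 9P and SRAS is Y = 192 + 6P.
Setting them equal: 4037 = 15P, so P = 269.13.
Substituting into AD, Y = 1806.80.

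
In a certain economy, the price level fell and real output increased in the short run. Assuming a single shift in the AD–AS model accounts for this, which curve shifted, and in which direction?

P fell and Y rose. An AD shift moves P and Y in the same direction; an SRAS shift moves them in opposite directions.
Here P and Y moved in opposite directions, so the SRAS curve shifted.
Since Y rose, SRAS shifted right.

SRAS shifted right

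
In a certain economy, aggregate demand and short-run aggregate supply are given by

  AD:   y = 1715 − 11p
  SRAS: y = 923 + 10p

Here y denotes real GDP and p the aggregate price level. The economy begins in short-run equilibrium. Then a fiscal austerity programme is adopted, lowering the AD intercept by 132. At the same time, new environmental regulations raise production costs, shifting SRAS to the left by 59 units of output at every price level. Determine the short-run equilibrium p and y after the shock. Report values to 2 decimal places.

After both shocks: AD is y = 1583 − 11p and SRAS is y = 864 + 10p.
Setting them equal: 719 = 21p, so p = 34.24.
Substituting into AD, y = 1206.38.

p = 34.24, y = 1206.38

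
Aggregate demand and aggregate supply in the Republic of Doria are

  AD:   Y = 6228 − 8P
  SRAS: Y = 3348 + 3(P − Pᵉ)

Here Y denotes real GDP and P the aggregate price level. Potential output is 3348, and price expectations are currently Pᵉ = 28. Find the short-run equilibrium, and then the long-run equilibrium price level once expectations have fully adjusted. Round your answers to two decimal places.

Short run: with Pᵉ = 28, SRAS is Y = 3264 + 3P. Setting AD = SRAS gives 2964 = 11P, so P = 269.45 and Y = 6228 − 8P = 4072.36.
Output 4072.36 is above potential 3348, so over time expected prices rise and SRAS shifts left until Y returns to 3348.
Long run: Y = 3348 on the AD curve gives 3348 = 6228 − 8P, so P = 360.00.

Short run: P = 269.45, Y = 4072.36. Long run: P = 360.00.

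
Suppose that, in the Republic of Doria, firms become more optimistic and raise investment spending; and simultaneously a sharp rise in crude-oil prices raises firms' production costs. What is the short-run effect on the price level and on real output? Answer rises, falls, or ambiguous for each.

The first event is a positive demand shock: AD shifts right, which by itself pushes P up and Y up.
The second is an adverse supply shock: SRAS shifts left, which by itself pushes P up and Y down.
Both shocks push P up, so P rises. The two shocks push Y in opposite directions, so the effect on Y is ambiguous.

Price level: rises; output: ambiguous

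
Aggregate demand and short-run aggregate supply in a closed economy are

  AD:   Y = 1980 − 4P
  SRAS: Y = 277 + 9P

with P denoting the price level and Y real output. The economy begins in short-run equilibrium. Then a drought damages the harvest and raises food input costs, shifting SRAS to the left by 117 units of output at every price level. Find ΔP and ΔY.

ΔP = +9, ΔY = -36

This is a negative supply shock: SRAS shifts left.
New SRAS: Y = 160 + 9P.
Set AD = SRAS: 1980 − 4P = 160 + 9P, so 1820 = 13P and P = 140.
Y = 1980 − 4·140 = 1420.
Initially P = 131, Y = 1456, so ΔP = +9 and ΔY = -36.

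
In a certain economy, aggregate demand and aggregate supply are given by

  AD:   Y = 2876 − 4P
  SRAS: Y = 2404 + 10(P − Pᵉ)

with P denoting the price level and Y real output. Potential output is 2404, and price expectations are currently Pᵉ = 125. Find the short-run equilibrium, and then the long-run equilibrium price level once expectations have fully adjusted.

Short run: with Pᵉ = 125, SRAS is Y = 1154 + 10P. Setting AD = SRAS gives 1722 = 14P, so P = 123 and Y = 2876 − 4·123 = 2384.
Output 2384 is below potential 2404, so over time expected prices fall and SRAS shifts right until Y returns to 2404.
Long run: Y = 2404 on the AD curve gives 2404 = 2876 − 4P, so P = 118.

Short run: P = 123, Y = 2384. Long run: P = 118.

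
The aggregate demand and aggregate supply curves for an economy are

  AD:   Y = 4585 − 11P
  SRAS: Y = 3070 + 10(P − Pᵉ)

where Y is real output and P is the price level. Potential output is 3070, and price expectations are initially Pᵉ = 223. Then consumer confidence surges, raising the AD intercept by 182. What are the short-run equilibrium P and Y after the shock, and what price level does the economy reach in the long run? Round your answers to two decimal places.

Short run: P = 187.00, Y = 2710.00. Long run: P = 154.27.

AD shifts right: new AD is Y = 4767 − 11P. With Pᵉ = 223, SRAS is Y = 840 + 10P.
Short run: 4767 − 11P = 840 + 10P gives 3927 = 21P, so P = 187.00 and Y = 4767 − 11P = 2710.00.
Y = 2710.00 is below potential 3070; expectations adjust and SRAS shifts right until Y = 3070.
Long run: on the new AD curve, 3070 = 4767 − 11P gives P = 154.27.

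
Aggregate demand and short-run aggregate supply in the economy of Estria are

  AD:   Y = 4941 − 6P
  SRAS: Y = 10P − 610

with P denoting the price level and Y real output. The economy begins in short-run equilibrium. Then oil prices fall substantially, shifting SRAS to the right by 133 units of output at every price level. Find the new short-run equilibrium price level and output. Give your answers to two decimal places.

This is a positive supply shock: SRAS shifts right.
New SRAS: Y = 10P − 477.
Set AD = SRAS: 4941 − 6P = 10P − 477, so 5418 = 16P and P = 338.63.
Substituting into AD, Y = 2909.25.

P = 338.63, Y = 2909.25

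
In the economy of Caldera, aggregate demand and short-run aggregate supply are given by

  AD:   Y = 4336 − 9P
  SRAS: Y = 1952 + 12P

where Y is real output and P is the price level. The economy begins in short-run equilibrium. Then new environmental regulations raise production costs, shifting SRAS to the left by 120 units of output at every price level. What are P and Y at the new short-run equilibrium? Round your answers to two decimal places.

This is a negative supply shock: SRAS shifts left.
New SRAS: Y = 1832 + 12P.
Set AD = SRAS: 4336 − 9P = 1832 + 12P, so 2504 = 21P and P = 119.24.
Substituting into AD, Y = 3262.86.

P = 119.24, Y = 3262.86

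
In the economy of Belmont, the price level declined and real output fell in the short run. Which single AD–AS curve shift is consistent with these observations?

P fell and Y fell. An AD shift moves P and Y in the same direction; an SRAS shift moves them in opposite directions.
Here P and Y moved in the same direction, so the AD curve shifted.
Since Y fell, AD shifted left.

AD shifted left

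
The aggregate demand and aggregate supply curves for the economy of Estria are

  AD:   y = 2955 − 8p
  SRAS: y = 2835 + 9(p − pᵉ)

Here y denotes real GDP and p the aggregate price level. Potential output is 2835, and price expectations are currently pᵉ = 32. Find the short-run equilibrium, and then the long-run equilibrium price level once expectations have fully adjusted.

Short run: with pᵉ = 32, SRAS is y = 2547 + 9p. Setting AD = SRAS gives 408 = 17p, so p = 24 and y = 2955 − 8·24 = 2763.
Output 2763 is below potential 2835, so over time expected prices fall and SRAS shifts right until y returns to 2835.
Long run: y = 2835 on the AD curve gives 2835 = 2955 − 8p, so p = 15.

Short run: p = 24, y = 2763. Long run: p = 15.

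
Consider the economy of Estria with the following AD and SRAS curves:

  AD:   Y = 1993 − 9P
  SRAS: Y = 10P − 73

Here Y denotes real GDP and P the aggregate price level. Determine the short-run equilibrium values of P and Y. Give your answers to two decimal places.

Set AD = SRAS: 1993 − 9P = 10P − 73, so 2066 = 19P and P = 108.74.
Substituting into AD, Y = 1993 − 9P = 1014.37.

P = 108.74, Y = 1014.37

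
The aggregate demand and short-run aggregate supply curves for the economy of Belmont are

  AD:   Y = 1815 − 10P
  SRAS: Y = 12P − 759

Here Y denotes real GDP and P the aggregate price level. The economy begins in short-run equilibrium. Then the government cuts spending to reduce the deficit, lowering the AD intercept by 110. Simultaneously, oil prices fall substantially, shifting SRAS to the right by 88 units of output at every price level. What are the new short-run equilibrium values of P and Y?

P = 108, Y = 625

After both shocks: AD is Y = 1705 − 10P and SRAS is Y = 12P − 671.
Setting them equal: 2376 = 22P, so P = 108.
Y = 1705 − 10·108 = 625.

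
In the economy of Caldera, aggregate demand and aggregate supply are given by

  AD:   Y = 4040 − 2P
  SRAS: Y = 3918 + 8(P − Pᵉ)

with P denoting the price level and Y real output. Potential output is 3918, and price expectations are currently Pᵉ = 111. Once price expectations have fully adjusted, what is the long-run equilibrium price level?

Short run: with Pᵉ = 111, SRAS is Y = 3030 + 8P. Setting AD = SRAS gives 1010 = 10P, so P = 101 and Y = 4040 − 2·101 = 3838.
Output 3838 is below potential 3918, so over time expected prices fall and SRAS shifts right until Y returns to 3918.
Long run: Y = 3918 on the AD curve gives 3918 = 4040 − 2P, so P = 61.

Long-run P = 61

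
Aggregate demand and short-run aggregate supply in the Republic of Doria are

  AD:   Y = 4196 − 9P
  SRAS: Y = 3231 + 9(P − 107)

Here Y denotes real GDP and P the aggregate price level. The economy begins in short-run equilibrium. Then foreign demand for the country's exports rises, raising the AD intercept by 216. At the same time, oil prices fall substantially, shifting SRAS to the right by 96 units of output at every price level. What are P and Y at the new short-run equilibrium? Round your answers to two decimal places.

After both shocks: AD is Y = 4412 − 9P and SRAS is Y = 2364 + 9P.
Setting them equal: 2048 = 18P, so P = 113.78.
Substituting into AD, Y = 3388.00.

P = 113.78, Y = 3388.00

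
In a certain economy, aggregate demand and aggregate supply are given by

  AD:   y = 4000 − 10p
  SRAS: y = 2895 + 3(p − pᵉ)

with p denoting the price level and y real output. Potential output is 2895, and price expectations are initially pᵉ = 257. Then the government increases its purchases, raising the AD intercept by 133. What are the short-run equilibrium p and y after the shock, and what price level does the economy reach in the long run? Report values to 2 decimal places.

Short run: p = 154.54, y = 2587.62. Long run: p = 123.80.

AD shifts right: new AD is y = 4133 − 10p. With pᵉ = 257, SRAS is y = 2124 + 3p.
Short run: 4133 − 10p = 2124 + 3p gives 2009 = 13p, so p = 154.54 and y = 4133 − 10p = 2587.62.
y = 2587.62 is below potential 2895; expectations adjust and SRAS shifts right until y = 2895.
Long run: on the new AD curve, 2895 = 4133 − 10p gives p = 123.80.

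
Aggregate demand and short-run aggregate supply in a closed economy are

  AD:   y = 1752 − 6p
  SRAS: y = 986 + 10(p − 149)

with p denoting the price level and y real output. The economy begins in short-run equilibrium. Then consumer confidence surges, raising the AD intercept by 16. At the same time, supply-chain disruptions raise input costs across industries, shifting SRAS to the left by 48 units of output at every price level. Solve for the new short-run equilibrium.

After both shocks: AD is y = 1768 − 6p and SRAS is y = 10p − 552.
Setting them equal: 2320 = 16p, so p = 145.
y = 1768 − 6·145 = 898.

p = 145, y = 898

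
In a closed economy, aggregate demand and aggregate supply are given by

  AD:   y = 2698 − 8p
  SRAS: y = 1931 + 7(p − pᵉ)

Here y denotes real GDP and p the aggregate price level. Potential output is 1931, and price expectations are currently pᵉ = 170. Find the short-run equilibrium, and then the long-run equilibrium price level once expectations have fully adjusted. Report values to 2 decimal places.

Short run: with pᵉ = 170, SRAS is y = 741 + 7p. Setting AD = SRAS gives 1957 = 15p, so p = 130.47 and y = 2698 − 8p = 1654.27.
Output 1654.27 is below potential 1931, so over time expected prices fall and SRAS shifts right until y returns to 1931.
Long run: y = 1931 on the AD curve gives 1931 = 2698 − 8p, so p = 95.88.

Short run: p = 130.47, y = 1654.27. Long run: p = 95.88.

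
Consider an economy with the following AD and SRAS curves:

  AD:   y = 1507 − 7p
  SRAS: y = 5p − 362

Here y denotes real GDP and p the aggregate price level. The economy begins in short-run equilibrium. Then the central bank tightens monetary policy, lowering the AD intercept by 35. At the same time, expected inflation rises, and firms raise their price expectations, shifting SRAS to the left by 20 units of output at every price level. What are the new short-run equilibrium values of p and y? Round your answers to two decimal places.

p = 154.50, y = 390.50

After both shocks: AD is y = 1472 − 7p and SRAS is y = 5p − 382.
Setting them equal: 1854 = 12p, so p = 154.50.
Substituting into AD, y = 390.50.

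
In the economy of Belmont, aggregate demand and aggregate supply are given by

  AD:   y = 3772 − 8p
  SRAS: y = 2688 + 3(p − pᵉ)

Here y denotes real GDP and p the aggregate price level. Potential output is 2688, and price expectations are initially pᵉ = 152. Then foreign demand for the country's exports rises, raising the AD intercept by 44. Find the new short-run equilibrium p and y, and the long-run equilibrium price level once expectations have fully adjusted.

AD shifts right: new AD is y = 3816 − 8p. With pᵉ = 152, SRAS is y = 2232 + 3p.
Short run: 3816 − 8p = 2232 + 3p gives 1584 = 11p, so p = 144 and y = 3816 − 8·144 = 2664.
y = 2664 is below potential 2688; expectations adjust and SRAS shifts right until y = 2688.
Long run: on the new AD curve, 2688 = 3816 − 8p gives p = 141.

Short run: p = 144, y = 2664. Long run: p = 141.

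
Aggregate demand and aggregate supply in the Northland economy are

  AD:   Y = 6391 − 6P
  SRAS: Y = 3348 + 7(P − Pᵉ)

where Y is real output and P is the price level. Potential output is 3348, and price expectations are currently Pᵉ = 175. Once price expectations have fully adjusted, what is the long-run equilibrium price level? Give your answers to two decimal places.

Short run: with Pᵉ = 175, SRAS is Y = 2123 + 7P. Setting AD = SRAS gives 4268 = 13P, so P = 328.31 and Y = 6391 − 6P = 4421.15.
Output 4421.15 is above potential 3348, so over time expected prices rise and SRAS shifts left until Y returns to 3348.
Long run: Y = 3348 on the AD curve gives 3348 = 6391 − 6P, so P = 507.17.

Long-run P = 507.17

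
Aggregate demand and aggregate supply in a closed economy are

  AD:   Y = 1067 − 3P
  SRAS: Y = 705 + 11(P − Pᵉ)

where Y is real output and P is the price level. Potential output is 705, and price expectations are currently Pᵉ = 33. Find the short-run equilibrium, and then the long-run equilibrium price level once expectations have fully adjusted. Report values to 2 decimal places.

Short run: with Pᵉ = 33, SRAS is Y = 342 + 11P. Setting AD = SRAS gives 725 = 14P, so P = 51.79 and Y = 1067 − 3P = 911.64.
Output 911.64 is above potential 705, so over time expected prices rise and SRAS shifts left until Y returns to 705.
Long run: Y = 705 on the AD curve gives 705 = 1067 − 3P, so P = 120.67.

Short run: P = 51.79, Y = 911.64. Long run: P = 120.67.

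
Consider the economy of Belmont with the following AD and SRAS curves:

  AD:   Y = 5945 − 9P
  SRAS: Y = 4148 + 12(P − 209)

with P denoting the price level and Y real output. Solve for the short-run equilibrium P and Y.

Write SRAS as Y = 4148 + 12P − 2508 = 1640 + 12P.
Set AD = SRAS: 5945 − 9P = 1640 + 12P, so 4305 = 21P and P = 205.
Then Y = 5945 − 9·205 = 4100.

P = 205, Y = 4100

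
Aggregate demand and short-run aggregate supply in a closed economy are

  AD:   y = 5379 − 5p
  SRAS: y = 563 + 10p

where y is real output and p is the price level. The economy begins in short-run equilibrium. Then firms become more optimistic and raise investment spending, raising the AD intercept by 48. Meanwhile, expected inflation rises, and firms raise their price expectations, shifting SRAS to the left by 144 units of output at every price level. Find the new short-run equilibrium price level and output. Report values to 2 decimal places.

p = 333.87, y = 3757.67

After both shocks: AD is y = 5427 − 5p and SRAS is y = 419 + 10p.
Setting them equal: 5008 = 15p, so p = 333.87.
Substituting into AD, y = 3757.67.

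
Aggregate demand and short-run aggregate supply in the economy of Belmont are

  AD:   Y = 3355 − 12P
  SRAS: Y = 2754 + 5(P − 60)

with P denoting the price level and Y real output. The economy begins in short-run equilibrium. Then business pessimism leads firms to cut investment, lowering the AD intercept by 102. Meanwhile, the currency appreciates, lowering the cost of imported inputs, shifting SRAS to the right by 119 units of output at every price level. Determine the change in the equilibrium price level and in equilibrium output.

After both shocks: AD is Y = 3253 − 12P and SRAS is Y = 2573 + 5P.
Setting them equal: 680 = 17P, so P = 40.
Y = 3253 − 12·40 = 2773.
Initially P = 53, Y = 2719, so ΔP = -13 and ΔY = +54.

ΔP = -13, ΔY = +54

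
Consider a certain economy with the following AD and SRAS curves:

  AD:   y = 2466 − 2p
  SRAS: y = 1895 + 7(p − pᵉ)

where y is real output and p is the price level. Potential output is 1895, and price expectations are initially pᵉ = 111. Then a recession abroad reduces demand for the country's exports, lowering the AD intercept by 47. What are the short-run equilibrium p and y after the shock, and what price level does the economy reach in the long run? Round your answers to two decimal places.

AD shifts left: new AD is y = 2419 − 2p. With pᵉ = 111, SRAS is y = 1118 + 7p.
Short run: 2419 − 2p = 1118 + 7p gives 1301 = 9p, so p = 144.56 and y = 2419 − 2p = 2129.89.
y = 2129.89 is above potential 1895; expectations adjust and SRAS shifts left until y = 1895.
Long run: on the new AD curve, 1895 = 2419 − 2p gives p = 262.00.

Short run: p = 144.56, y = 2129.89. Long run: p = 262.00.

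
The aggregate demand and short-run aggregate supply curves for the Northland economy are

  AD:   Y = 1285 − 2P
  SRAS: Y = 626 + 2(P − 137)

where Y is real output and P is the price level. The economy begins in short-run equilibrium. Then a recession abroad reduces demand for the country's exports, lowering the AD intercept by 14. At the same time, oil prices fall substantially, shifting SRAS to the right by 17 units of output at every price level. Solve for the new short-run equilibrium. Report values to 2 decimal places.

After both shocks: AD is Y = 1271 − 2P and SRAS is Y = 369 + 2P.
Setting them equal: 902 = 4P, so P = 225.50.
Substituting into AD, Y = 820.00.

P = 225.50, Y = 820.00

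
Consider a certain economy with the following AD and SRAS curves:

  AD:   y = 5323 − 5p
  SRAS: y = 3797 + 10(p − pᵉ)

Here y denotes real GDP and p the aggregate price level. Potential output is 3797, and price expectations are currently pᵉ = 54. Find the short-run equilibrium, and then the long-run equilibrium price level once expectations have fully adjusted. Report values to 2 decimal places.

Short run: p = 137.73, y = 4634.33. Long run: p = 305.20.

Short run: with pᵉ = 54, SRAS is y = 3257 + 10p. Setting AD = SRAS gives 2066 = 15p, so p = 137.73 and y = 5323 − 5p = 4634.33.
Output 4634.33 is above potential 3797, so over time expected prices rise and SRAS shifts left until y returns to 3797.
Long run: y = 3797 on the AD curve gives 3797 = 5323 − 5p, so p = 305.20.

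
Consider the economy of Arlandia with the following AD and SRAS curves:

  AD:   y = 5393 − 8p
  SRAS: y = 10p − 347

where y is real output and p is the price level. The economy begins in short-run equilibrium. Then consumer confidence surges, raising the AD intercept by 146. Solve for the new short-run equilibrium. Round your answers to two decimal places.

p = 327.00, y = 2923.00

This is a positive demand shock: AD shifts right.
New AD: y = 5539 − 8p.
Set AD = SRAS: 5539 − 8p = 10p − 347, so 5886 = 18p and p = 327.00.
Substituting into AD, y = 2923.00.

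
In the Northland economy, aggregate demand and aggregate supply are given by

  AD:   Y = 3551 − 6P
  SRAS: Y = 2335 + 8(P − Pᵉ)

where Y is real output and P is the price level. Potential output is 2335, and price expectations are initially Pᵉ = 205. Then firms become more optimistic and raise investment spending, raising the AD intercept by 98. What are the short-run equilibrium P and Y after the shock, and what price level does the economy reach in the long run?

Short run: P = 211, Y = 2383. Long run: P = 219.

AD shifts right: new AD is Y = 3649 − 6P. With Pᵉ = 205, SRAS is Y = 695 + 8P.
Short run: 3649 − 6P = 695 + 8P gives 2954 = 14P, so P = 211 and Y = 3649 − 6·211 = 2383.
Y = 2383 is above potential 2335; expectations adjust and SRAS shifts left until Y = 2335.
Long run: on the new AD curve, 2335 = 3649 − 6P gives P = 219.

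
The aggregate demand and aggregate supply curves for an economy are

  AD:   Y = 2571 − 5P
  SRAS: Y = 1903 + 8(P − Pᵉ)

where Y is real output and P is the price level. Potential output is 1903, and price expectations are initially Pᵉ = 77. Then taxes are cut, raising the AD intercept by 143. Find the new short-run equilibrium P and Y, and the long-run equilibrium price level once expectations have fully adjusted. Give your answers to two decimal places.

Short run: P = 109.77, Y = 2165.15. Long run: P = 162.20.

AD shifts right: new AD is Y = 2714 − 5P. With Pᵉ = 77, SRAS is Y = 1287 + 8P.
Short run: 2714 − 5P = 1287 + 8P gives 1427 = 13P, so P = 109.77 and Y = 2714 − 5P = 2165.15.
Y = 2165.15 is above potential 1903; expectations adjust and SRAS shifts left until Y = 1903.
Long run: on the new AD curve, 1903 = 2714 − 5P gives P = 162.20.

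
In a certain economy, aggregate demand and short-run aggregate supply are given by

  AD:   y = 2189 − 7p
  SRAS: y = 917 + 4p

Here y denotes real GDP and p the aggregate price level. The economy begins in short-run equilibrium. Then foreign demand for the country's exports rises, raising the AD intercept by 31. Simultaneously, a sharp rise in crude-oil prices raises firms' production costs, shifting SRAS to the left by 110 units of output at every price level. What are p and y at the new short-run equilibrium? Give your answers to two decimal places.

After both shocks: AD is y = 2220 − 7p and SRAS is y = 807 + 4p.
Setting them equal: 1413 = 11p, so p = 128.45.
Substituting into AD, y = 1320.82.

p = 128.45, y = 1320.82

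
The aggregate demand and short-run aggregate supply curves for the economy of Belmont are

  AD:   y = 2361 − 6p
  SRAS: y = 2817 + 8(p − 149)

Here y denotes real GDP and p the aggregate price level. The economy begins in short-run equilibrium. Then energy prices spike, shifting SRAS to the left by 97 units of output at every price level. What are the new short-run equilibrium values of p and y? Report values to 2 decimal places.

p = 59.50, y = 2004.00

This is a negative supply shock: SRAS shifts left.
New SRAS: y = 1528 + 8p.
Set AD = SRAS: 2361 − 6p = 1528 + 8p, so 833 = 14p and p = 59.50.
Substituting into AD, y = 2004.00.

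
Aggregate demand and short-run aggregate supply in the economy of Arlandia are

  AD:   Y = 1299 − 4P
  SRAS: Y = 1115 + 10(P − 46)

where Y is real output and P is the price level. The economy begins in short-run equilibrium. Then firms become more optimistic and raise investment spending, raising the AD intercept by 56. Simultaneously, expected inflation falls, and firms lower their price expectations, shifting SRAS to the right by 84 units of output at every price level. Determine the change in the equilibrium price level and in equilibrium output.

ΔP = -2, ΔY = +64

After both shocks: AD is Y = 1355 − 4P and SRAS is Y = 739 + 10P.
Setting them equal: 616 = 14P, so P = 44.
Y = 1355 − 4·44 = 1179.
Initially P = 46, Y = 1115, so ΔP = -2 and ΔY = +64.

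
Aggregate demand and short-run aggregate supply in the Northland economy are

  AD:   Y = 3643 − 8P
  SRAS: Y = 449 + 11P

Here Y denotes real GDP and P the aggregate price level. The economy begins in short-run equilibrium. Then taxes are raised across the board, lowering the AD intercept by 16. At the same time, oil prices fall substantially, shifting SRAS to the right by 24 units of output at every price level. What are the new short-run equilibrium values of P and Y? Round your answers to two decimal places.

P = 166.00, Y = 2299.00

After both shocks: AD is Y = 3627 − 8P and SRAS is Y = 473 + 11P.
Setting them equal: 3154 = 19P, so P = 166.00.
Substituting into AD, Y = 2299.00.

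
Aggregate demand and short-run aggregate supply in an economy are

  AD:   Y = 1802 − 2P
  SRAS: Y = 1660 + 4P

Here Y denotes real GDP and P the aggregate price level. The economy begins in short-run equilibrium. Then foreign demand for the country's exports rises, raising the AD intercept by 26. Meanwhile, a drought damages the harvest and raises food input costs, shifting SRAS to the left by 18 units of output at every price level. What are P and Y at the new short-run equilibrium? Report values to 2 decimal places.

P = 31.00, Y = 1766.00

After both shocks: AD is Y = 1828 − 2P and SRAS is Y = 1642 + 4P.
Setting them equal: 186 = 6P, so P = 31.00.
Substituting into AD, Y = 1766.00.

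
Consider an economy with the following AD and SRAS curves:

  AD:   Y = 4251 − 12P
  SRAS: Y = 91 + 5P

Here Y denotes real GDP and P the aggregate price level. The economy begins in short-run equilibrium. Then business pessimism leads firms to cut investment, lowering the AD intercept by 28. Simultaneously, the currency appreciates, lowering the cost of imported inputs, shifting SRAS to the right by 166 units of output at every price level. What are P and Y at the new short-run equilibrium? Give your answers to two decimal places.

After both shocks: AD is Y = 4223 − 12P and SRAS is Y = 257 + 5P.
Setting them equal: 3966 = 17P, so P = 233.29.
Substituting into AD, Y = 1423.47.

P = 233.29, Y = 1423.47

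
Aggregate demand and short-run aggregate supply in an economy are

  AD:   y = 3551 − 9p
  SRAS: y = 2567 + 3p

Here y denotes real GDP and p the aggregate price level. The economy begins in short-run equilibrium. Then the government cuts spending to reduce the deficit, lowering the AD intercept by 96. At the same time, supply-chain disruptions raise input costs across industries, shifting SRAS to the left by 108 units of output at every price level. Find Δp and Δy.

Δp = +1, Δy = -105

After both shocks: AD is y = 3455 − 9p and SRAS is y = 2459 + 3p.
Setting them equal: 996 = 12p, so p = 83.
y = 3455 − 9·83 = 2708.
Initially p = 82, y = 2813, so Δp = +1 and Δy = -105.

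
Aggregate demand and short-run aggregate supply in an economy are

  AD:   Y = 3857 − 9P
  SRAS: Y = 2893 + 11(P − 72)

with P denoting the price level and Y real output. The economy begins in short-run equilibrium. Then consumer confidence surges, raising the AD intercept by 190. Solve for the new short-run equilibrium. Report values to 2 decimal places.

P = 97.30, Y = 3171.30

This is a positive demand shock: AD shifts right.
New AD: Y = 4047 − 9P.
SRAS can be written Y = 2101 + 11P.
Set AD = SRAS: 4047 − 9P = 2101 + 11P, so 1946 = 20P and P = 97.30.
Substituting into AD, Y = 3171.30.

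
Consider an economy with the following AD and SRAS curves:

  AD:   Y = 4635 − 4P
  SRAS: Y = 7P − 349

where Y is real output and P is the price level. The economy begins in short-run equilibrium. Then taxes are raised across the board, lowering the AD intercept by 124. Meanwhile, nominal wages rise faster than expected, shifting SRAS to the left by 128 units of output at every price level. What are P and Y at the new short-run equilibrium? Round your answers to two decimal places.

After both shocks: AD is Y = 4511 − 4P and SRAS is Y = 7P − 477.
Setting them equal: 4988 = 11P, so P = 453.45.
Substituting into AD, Y = 2697.18.

P = 453.45, Y = 2697.18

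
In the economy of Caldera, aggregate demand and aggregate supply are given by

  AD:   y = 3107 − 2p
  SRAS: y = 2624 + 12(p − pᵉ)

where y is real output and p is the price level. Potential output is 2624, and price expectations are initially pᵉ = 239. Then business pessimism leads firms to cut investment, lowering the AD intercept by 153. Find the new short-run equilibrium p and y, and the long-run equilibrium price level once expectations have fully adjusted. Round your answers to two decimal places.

AD shifts left: new AD is y = 2954 − 2p. With pᵉ = 239, SRAS is y = 12p − 244.
Short run: 2954 − 2p = 12p − 244 gives 3198 = 14p, so p = 228.43 and y = 2954 − 2p = 2497.14.
y = 2497.14 is below potential 2624; expectations adjust and SRAS shifts right until y = 2624.
Long run: on the new AD curve, 2624 = 2954 − 2p gives p = 165.00.

Short run: p = 228.43, y = 2497.14. Long run: p = 165.00.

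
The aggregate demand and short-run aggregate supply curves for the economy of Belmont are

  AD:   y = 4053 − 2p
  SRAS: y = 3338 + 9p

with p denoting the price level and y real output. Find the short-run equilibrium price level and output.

Set AD = SRAS: 4053 − 2p = 3338 + 9p, so 715 = 11p and p = 65.
Then y = 4053 − 2·65 = 3923.

p = 65, y = 3923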